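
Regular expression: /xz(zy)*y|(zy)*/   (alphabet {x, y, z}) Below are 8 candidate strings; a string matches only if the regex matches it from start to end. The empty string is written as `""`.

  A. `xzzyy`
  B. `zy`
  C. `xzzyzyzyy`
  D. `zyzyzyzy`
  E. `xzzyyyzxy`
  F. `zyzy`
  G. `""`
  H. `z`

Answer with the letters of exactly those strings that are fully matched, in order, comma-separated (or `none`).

A, B, C, D, F, G

A → match
B → match
C → match
D → match
E → no match
F → match
G → match
H → no match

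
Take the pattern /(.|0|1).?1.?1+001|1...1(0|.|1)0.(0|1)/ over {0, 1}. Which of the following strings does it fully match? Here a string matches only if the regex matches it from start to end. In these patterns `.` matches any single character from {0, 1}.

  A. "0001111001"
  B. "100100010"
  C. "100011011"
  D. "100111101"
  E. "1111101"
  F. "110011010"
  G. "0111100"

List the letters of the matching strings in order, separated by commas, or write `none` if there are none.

A → no match
B → no match
C → match
D → no match
E → no match
F → match
G → no match

C, F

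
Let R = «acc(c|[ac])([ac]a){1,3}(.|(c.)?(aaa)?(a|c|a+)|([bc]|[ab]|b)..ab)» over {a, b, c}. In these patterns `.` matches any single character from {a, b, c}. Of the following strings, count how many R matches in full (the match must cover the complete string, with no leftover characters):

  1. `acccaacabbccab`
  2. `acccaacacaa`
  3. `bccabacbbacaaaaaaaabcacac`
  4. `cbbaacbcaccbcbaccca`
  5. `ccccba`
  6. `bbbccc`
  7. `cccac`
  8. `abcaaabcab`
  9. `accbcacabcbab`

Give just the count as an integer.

1 → no match
2. `acccaacacaa` → match
3 → no match — must start with `acc`
4 → no match — must start with `acc`
5. `ccccba` → no match — must start with `acc`
6. `bbbccc` → no match — must start with `acc`
7. `cccac` → no match — must start with `acc`
8. `abcaaabcab` → no match — must start with `acc`
9 → no match
Total matched: 1

1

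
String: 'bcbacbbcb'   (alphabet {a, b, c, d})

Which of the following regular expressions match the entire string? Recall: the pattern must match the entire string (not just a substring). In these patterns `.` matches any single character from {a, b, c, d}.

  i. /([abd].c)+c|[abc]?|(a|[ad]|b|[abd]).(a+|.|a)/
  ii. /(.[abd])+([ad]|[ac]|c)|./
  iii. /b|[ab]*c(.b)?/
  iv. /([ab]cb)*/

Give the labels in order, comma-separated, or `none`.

i → no match
ii → no match
iii → no match
iv → match

iv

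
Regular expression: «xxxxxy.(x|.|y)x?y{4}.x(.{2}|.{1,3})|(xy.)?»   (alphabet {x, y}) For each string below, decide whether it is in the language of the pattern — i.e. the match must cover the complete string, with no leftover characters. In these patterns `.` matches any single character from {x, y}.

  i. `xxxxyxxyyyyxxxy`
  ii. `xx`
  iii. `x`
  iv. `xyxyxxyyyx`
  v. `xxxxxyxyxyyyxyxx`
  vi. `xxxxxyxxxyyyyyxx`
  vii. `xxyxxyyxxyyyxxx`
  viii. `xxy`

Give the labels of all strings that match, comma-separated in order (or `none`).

i → no match
ii → no match
iii → no match
iv → no match
v → no match
vi → match
vii → no match
viii → no match

vi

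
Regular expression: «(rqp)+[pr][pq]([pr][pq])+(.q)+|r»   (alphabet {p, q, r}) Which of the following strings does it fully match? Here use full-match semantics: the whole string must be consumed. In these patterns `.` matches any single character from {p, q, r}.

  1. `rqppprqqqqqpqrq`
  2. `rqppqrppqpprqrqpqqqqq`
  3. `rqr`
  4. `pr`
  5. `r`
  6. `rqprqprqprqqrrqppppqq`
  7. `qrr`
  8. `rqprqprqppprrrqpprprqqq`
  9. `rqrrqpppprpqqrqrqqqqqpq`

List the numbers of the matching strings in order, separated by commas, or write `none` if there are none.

1, 2, 5

1 → match
2 → match
3 → no match
4 → no match
5 → match
6 → no match
7 → no match
8 → no match
9 → no match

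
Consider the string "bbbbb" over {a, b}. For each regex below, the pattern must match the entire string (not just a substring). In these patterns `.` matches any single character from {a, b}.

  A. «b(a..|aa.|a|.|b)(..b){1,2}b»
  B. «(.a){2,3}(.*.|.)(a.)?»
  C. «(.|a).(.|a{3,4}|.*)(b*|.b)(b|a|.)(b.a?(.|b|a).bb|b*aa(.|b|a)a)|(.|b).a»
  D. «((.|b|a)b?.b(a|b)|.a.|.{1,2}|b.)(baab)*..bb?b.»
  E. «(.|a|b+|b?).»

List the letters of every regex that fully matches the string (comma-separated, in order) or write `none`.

A → no match
B → no match
C → no match
D → no match
E → match

E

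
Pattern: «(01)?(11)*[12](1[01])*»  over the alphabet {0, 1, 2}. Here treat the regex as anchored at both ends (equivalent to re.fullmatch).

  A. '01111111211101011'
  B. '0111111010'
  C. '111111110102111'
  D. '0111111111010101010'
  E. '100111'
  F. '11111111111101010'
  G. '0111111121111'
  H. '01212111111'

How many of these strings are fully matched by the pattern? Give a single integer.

A → match
B → no match
C → no match
D → match
E → no match
F → match
G → match
H → no match
Total matched: 4

4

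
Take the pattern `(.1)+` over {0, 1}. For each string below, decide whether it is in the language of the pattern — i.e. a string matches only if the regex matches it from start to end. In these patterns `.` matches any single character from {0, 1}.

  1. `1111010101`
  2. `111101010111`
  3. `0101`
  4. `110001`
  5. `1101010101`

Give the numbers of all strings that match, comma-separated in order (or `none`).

1, 2, 3, 5

1 → match
2 → match
3 → match
4 → no match
5 → match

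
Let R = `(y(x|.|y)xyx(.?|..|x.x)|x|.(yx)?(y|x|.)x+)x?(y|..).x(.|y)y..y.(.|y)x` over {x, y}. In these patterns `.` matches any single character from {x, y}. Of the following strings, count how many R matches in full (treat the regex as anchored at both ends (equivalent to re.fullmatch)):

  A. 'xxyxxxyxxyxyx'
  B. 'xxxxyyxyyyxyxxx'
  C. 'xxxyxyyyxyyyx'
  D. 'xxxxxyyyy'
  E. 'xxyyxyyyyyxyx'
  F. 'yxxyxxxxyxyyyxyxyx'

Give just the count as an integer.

A → match
B → match
C → match
D → no match — must end with 'x'
E → match
F → match
Total matched: 5

5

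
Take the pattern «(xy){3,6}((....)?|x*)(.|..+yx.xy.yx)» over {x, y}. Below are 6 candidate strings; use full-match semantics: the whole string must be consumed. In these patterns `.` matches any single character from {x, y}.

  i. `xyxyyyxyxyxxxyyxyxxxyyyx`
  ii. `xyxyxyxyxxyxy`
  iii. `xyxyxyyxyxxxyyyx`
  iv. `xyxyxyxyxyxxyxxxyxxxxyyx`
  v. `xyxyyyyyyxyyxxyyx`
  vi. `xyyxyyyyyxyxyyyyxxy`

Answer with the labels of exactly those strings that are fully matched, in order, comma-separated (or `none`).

ii, iii

i → no match
ii → match
iii → match
iv → no match
v → no match
vi → no match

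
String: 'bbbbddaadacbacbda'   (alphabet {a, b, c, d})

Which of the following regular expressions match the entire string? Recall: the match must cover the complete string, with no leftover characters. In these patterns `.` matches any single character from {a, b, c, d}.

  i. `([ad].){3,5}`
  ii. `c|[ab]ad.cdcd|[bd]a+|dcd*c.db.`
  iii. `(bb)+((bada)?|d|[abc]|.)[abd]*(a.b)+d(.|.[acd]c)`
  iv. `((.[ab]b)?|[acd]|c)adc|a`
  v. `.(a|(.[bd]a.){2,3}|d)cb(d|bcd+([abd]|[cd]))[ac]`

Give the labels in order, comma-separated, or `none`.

iii

i → no match
ii → no match
iii → match
iv → no match
v → no match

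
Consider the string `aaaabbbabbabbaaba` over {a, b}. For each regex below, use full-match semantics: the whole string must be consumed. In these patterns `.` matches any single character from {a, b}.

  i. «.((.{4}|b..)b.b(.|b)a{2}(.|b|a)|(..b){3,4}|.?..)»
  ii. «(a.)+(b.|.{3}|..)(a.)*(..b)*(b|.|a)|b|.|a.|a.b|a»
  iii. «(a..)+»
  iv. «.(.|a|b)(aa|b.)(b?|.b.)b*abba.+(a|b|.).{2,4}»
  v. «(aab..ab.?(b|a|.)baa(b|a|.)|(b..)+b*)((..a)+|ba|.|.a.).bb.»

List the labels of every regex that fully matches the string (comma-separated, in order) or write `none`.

i → no match
ii → match
iii → no match
iv → match
v → no match

ii, iv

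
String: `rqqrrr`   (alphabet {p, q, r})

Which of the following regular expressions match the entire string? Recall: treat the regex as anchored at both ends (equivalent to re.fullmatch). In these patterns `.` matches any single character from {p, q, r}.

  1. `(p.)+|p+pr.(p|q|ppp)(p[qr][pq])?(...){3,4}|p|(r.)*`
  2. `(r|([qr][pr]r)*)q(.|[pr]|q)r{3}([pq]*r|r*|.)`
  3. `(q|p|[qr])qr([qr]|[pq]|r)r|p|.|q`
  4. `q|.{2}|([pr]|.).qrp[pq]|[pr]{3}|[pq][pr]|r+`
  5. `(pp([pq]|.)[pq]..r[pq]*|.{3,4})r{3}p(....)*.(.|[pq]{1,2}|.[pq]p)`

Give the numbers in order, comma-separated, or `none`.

1 → no match
2 → match
3 → no match
4 → no match
5 → no match

2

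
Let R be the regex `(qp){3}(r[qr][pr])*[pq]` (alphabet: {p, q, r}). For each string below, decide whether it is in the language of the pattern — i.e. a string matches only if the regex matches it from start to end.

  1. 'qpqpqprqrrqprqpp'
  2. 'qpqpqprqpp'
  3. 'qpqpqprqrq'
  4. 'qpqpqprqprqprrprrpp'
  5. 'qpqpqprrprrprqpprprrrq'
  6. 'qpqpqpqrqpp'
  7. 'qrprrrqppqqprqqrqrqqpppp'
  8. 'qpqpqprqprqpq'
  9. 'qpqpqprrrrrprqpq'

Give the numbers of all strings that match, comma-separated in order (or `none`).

1, 2, 3, 4, 8, 9

1 → match
2 → match
3 → match
4 → match
5 → no match
6 → no match
7 → no match — must start with 'qp'
8 → match
9 → match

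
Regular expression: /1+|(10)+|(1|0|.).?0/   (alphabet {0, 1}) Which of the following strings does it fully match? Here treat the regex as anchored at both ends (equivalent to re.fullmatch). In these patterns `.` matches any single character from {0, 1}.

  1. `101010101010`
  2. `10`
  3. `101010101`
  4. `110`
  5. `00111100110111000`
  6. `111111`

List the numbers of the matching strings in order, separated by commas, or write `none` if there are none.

1, 2, 4, 6

1 → match
2 → match
3 → no match
4 → match
5 → no match
6 → match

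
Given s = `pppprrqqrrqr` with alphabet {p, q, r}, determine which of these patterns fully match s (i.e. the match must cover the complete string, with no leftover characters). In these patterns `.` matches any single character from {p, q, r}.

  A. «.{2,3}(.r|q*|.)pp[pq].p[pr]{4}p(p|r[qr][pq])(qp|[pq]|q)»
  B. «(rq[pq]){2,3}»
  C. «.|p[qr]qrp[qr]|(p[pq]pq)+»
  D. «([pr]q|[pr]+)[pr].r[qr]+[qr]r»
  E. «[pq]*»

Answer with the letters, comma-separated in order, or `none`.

A → no match
B → no match — must start with `rq`
C → no match
D → match
E → no match

D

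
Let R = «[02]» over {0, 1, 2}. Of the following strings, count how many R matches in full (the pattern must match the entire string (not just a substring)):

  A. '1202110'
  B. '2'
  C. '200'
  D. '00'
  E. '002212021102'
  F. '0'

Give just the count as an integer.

2

A. '1202110' → no match
B. '2' → match
C. '200' → no match
D. '00' → no match
E. '002212021102' → no match
F. '0' → match
Total matched: 2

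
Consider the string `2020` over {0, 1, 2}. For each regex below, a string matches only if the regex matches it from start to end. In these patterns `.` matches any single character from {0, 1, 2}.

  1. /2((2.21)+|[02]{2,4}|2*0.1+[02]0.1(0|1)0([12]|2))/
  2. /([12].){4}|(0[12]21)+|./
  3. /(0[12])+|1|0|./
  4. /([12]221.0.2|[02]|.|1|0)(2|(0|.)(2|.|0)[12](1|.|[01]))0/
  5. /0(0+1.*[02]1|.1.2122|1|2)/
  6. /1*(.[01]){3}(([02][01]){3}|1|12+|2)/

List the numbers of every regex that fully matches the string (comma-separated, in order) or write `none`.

1 → match
2 → no match
3 → no match
4 → no match
5 → no match — must start with `0`
6 → no match

1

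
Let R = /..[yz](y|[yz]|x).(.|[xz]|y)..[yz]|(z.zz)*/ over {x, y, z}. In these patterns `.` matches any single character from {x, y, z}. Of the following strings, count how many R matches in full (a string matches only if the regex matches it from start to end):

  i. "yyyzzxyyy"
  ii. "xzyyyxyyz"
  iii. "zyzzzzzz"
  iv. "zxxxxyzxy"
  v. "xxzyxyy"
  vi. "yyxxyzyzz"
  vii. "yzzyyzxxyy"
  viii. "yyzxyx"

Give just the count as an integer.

i → match
ii → match
iii → match
iv → no match
v → no match
vi → no match
vii → no match
viii → no match
Total matched: 3

3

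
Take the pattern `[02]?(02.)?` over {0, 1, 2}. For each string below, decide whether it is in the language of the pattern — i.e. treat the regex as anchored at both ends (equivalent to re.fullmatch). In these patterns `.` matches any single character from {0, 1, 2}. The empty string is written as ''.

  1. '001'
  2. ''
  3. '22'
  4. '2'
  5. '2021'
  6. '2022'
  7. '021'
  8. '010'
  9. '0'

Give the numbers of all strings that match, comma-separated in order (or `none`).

2, 4, 5, 6, 7, 9

1 → no match
2 → match
3 → no match
4 → match
5 → match
6 → match
7 → match
8 → no match
9 → match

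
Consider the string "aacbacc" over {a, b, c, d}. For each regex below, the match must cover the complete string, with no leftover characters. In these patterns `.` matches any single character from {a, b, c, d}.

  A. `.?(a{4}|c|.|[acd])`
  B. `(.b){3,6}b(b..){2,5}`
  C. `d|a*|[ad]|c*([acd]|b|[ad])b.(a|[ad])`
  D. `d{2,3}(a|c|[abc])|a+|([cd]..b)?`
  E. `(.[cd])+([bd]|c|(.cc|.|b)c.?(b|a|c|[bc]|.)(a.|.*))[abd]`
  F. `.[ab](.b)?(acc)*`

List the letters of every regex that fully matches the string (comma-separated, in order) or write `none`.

A → no match
B → no match
C → no match
D → no match
E → no match
F → match

F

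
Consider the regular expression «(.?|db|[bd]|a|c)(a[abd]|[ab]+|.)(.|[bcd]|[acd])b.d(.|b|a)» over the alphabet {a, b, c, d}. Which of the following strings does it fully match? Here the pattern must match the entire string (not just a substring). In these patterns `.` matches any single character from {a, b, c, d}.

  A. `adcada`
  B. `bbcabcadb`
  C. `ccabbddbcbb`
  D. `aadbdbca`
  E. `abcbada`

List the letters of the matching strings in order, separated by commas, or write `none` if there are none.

E

A → no match
B → no match
C → no match
D → no match
E → match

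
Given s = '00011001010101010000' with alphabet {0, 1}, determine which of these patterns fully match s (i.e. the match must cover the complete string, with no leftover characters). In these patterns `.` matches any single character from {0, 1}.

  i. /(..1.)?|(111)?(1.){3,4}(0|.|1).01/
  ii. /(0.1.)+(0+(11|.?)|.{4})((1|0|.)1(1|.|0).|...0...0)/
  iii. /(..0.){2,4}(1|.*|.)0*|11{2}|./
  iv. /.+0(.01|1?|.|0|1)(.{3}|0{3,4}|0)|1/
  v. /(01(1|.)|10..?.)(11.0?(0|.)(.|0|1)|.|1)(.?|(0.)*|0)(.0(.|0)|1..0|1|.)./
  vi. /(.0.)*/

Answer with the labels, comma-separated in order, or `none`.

i → no match
ii → no match
iii → match
iv → match
v → no match
vi → no match

iii, iv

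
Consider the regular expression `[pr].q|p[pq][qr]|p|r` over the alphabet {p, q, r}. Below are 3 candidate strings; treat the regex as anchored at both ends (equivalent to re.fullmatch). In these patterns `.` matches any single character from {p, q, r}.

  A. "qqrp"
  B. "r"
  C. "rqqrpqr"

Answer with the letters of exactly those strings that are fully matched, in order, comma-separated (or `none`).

A. "qqrp" → no match
B. "r" → match
C. "rqqrpqr" → no match

B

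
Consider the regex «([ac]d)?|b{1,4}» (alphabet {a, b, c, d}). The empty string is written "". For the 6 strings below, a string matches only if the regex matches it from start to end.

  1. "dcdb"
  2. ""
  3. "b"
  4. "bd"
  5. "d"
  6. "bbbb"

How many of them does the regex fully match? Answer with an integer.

3

1. "dcdb" → no match
2. "" → match
3. "b" → match
4. "bd" → no match
5. "d" → no match
6. "bbbb" → match
Total matched: 3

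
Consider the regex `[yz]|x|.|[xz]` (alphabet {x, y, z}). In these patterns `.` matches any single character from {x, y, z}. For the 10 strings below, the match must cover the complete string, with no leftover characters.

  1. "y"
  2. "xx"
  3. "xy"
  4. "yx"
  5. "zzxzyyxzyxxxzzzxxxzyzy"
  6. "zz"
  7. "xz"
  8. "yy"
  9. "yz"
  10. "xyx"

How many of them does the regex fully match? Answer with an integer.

1 → match
2 → no match
3 → no match
4 → no match
5 → no match
6 → no match
7 → no match
8 → no match
9 → no match
10 → no match
Total matched: 1

1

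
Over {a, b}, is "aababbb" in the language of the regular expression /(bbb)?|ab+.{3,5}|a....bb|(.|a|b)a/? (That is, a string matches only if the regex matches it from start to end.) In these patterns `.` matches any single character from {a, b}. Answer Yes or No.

Yes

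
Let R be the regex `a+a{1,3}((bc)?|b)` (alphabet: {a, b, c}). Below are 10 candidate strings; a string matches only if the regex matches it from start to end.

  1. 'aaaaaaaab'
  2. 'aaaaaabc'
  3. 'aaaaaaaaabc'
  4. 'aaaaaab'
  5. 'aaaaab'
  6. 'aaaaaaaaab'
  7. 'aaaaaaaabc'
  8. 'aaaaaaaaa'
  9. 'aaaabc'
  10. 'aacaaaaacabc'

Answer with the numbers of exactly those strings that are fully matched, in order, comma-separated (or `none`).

1, 2, 3, 4, 5, 6, 7, 8, 9

1. 'aaaaaaaab' → match
2. 'aaaaaabc' → match
3. 'aaaaaaaaabc' → match
4. 'aaaaaab' → match
5. 'aaaaab' → match
6. 'aaaaaaaaab' → match
7. 'aaaaaaaabc' → match
8. 'aaaaaaaaa' → match
9. 'aaaabc' → match
10. 'aacaaaaacabc' → no match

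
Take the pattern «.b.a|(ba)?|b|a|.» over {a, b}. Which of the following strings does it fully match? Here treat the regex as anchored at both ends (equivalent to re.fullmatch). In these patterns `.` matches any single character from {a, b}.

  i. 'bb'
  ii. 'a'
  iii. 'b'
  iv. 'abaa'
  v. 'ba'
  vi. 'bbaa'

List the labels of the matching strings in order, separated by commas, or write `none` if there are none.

ii, iii, iv, v, vi

i. 'bb' → no match
ii. 'a' → match
iii. 'b' → match
iv. 'abaa' → match
v. 'ba' → match
vi. 'bbaa' → match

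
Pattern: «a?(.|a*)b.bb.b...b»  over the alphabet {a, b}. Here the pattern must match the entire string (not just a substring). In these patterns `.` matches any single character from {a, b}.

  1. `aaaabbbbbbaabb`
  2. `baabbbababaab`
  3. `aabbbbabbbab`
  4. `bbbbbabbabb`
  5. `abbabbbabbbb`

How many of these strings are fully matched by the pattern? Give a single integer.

3

1 → match
2 → no match
3 → match
4 → match
5 → no match
Total matched: 3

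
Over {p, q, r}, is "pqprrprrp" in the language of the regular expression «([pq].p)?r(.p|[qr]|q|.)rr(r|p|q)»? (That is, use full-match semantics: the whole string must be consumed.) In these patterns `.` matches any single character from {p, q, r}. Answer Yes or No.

Yes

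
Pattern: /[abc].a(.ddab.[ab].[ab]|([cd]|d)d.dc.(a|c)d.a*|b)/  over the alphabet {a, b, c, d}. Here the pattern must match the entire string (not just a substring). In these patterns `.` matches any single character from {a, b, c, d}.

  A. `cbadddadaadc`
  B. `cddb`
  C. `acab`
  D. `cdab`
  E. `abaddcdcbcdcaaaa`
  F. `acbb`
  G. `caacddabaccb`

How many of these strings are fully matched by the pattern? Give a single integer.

A. `cbadddadaadc` → no match
B. `cddb` → no match
C. `acab` → match
D. `cdab` → match
E → match
F. `acbb` → no match
G. `caacddabaccb` → no match
Total matched: 3

3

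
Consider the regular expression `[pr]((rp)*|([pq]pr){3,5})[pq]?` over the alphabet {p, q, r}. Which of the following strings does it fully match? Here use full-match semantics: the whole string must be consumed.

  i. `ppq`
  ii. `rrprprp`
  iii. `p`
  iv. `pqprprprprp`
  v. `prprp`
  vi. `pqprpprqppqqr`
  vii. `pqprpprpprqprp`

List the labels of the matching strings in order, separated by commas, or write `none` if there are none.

i → no match
ii → match
iii → match
iv → no match
v → match
vi → no match
vii → match

ii, iii, v, vii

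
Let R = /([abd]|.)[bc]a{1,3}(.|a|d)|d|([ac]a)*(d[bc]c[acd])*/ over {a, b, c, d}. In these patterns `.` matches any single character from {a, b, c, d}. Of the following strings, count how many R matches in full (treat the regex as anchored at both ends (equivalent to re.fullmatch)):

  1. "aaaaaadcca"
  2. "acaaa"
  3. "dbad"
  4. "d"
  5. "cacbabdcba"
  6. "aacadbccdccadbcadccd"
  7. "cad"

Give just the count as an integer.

5

1 → match
2 → match
3 → match
4 → match
5 → no match
6 → match
7 → no match
Total matched: 5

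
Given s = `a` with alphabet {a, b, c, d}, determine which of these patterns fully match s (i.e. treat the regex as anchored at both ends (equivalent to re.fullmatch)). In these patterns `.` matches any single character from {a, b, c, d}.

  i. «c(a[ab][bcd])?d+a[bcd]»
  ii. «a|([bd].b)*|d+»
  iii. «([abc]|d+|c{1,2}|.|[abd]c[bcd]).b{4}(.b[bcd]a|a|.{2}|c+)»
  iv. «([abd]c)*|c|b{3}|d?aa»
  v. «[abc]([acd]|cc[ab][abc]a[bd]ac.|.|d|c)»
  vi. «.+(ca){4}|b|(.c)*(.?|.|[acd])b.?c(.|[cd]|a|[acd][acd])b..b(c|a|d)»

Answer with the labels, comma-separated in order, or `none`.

ii

i → no match — must start with `c`
ii → match
iii → no match
iv → no match
v → no match
vi → no match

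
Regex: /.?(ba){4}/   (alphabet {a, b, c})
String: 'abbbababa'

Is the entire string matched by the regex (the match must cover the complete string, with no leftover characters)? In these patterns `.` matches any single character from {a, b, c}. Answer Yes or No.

No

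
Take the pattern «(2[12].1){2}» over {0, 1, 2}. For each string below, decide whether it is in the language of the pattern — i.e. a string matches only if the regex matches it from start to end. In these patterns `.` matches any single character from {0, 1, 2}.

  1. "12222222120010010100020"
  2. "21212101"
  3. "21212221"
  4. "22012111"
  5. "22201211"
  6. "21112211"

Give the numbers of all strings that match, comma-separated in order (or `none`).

1 → no match — must start with "2"
2. "21212101" → match
3. "21212221" → match
4. "22012111" → match
5. "22201211" → no match
6. "21112211" → match

2, 3, 4, 6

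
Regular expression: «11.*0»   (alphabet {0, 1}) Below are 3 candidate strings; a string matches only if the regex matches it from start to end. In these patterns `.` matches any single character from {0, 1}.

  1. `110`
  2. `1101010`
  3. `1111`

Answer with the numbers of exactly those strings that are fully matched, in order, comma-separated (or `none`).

1. `110` → match
2. `1101010` → match
3. `1111` → no match — must end with `0`

1, 2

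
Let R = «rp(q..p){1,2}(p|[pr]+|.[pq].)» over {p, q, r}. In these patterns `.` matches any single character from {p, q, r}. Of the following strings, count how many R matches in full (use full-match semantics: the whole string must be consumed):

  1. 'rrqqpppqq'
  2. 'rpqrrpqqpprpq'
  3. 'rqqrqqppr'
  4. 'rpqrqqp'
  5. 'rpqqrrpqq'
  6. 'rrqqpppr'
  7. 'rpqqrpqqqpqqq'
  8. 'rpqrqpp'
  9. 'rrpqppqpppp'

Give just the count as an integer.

1. 'rrqqpppqq' → no match — must start with 'rpq'
2 → match
3. 'rqqrqqppr' → no match — must start with 'rpq'
4. 'rpqrqqp' → no match
5. 'rpqqrrpqq' → no match
6. 'rrqqpppr' → no match — must start with 'rpq'
7 → match
8. 'rpqrqpp' → match
9. 'rrpqppqpppp' → no match — must start with 'rpq'
Total matched: 3

3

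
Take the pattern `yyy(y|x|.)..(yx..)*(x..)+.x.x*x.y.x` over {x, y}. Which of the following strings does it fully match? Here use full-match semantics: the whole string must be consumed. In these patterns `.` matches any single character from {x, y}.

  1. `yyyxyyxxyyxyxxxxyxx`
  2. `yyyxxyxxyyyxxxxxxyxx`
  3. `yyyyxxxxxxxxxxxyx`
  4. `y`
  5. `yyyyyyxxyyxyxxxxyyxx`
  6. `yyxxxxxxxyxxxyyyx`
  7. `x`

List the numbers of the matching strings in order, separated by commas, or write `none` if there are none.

1, 5

1 → match
2 → no match
3 → no match
4 → no match — must start with `yyy`
5 → match
6 → no match — must start with `yyy`
7 → no match — must start with `yyy`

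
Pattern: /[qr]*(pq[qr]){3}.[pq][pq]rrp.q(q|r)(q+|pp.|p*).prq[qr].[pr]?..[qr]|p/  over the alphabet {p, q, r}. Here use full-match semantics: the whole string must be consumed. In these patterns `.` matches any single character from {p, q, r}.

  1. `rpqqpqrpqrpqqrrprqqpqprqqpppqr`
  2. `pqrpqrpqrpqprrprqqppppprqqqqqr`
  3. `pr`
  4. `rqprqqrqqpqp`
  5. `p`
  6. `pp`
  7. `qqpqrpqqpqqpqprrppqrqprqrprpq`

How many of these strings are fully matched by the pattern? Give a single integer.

1 → match
2 → match
3 → no match
4 → no match
5 → match
6 → no match
7 → match
Total matched: 4

4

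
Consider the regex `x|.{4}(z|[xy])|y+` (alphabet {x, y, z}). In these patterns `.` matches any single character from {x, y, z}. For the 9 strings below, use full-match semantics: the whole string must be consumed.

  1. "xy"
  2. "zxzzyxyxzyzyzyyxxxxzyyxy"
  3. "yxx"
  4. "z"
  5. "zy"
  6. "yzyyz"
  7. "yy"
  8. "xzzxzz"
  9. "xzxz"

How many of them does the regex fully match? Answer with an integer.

2

1 → no match
2 → no match
3 → no match
4 → no match
5 → no match
6 → match
7 → match
8 → no match
9 → no match
Total matched: 2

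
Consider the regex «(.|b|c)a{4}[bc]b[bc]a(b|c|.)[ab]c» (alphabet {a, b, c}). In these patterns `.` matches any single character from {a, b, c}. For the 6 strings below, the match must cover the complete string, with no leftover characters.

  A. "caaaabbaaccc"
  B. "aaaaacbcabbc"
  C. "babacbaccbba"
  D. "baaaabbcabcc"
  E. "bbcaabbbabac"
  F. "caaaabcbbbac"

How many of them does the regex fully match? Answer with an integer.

1

A. "caaaabbaaccc" → no match
B. "aaaaacbcabbc" → match
C. "babacbaccbba" → no match — must end with "c"
D. "baaaabbcabcc" → no match
E. "bbcaabbbabac" → no match
F. "caaaabcbbbac" → no match
Total matched: 1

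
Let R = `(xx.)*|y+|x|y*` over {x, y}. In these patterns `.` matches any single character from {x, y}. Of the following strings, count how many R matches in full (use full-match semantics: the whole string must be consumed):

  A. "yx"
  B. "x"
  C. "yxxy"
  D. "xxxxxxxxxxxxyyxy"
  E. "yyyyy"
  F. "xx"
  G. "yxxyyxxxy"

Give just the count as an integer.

2

A → no match
B → match
C → no match
D → no match
E → match
F → no match
G → no match
Total matched: 2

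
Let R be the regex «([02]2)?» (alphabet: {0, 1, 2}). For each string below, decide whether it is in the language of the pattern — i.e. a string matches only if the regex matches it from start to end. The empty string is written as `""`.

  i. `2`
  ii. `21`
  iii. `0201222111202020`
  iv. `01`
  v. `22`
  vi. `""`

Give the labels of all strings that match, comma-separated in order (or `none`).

i. `2` → no match
ii. `21` → no match
iii → no match
iv. `01` → no match
v. `22` → match
vi. `""` → match

v, vi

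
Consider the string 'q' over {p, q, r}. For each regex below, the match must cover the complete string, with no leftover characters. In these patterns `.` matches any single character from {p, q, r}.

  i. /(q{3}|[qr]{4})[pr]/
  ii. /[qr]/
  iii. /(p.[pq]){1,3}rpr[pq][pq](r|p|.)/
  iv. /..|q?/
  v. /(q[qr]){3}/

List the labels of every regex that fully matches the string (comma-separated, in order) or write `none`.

i → no match
ii → match
iii → no match — must start with 'p'
iv → match
v → no match

ii, iv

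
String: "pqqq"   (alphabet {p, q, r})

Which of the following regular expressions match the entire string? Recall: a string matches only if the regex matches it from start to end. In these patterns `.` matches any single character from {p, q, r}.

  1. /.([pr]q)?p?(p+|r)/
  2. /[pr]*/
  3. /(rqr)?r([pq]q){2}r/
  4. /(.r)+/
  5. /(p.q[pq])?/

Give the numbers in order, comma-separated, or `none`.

5

1 → no match
2 → no match
3 → no match — must end with "qr"
4 → no match — must end with "r"
5 → match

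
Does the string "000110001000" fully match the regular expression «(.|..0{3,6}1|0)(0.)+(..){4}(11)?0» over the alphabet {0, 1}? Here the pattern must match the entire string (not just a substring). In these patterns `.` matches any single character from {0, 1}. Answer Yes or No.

Yes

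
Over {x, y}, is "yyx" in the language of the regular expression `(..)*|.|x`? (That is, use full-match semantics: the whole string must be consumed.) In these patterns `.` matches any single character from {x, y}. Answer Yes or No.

No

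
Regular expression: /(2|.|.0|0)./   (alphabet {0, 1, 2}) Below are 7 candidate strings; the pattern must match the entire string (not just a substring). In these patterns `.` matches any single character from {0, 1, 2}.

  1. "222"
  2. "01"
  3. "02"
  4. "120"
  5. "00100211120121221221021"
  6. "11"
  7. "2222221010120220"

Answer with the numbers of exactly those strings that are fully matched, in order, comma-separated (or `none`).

1. "222" → no match
2. "01" → match
3. "02" → match
4. "120" → no match
5 → no match
6. "11" → match
7 → no match

2, 3, 6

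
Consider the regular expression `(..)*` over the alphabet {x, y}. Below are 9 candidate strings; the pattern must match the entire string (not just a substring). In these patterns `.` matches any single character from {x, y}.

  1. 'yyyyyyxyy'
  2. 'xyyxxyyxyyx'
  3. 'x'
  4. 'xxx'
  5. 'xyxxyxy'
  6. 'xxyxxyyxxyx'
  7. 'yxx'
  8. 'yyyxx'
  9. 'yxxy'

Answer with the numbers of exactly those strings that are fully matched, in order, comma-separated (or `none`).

9

1 → no match
2 → no match
3 → no match
4 → no match
5 → no match
6 → no match
7 → no match
8 → no match
9 → match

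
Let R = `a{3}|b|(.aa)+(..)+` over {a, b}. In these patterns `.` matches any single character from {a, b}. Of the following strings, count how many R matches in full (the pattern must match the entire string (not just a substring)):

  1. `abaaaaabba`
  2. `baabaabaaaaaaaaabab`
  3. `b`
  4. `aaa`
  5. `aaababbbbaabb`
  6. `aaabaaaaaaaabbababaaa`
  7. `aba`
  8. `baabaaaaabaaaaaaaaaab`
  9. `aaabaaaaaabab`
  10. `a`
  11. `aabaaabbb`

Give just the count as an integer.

1 → no match
2 → match
3 → match
4 → match
5 → match
6 → match
7 → no match
8 → match
9 → match
10 → no match
11 → no match
Total matched: 7

7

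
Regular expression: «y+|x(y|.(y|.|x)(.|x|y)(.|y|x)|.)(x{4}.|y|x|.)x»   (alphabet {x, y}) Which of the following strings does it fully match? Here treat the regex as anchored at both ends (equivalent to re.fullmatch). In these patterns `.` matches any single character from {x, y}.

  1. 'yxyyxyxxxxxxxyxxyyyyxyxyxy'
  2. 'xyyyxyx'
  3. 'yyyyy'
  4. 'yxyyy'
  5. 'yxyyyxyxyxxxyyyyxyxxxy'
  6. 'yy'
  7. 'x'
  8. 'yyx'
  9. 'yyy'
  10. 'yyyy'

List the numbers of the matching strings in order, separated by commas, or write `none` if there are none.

1 → no match
2 → match
3 → match
4 → no match
5 → no match
6 → match
7 → no match
8 → no match
9 → match
10 → match

2, 3, 6, 9, 10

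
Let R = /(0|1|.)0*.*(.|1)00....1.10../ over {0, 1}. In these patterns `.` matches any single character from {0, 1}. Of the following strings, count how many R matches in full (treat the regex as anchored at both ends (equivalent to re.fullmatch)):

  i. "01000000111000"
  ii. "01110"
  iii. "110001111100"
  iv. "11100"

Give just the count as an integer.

i → match
ii → no match
iii → no match
iv → no match
Total matched: 1

1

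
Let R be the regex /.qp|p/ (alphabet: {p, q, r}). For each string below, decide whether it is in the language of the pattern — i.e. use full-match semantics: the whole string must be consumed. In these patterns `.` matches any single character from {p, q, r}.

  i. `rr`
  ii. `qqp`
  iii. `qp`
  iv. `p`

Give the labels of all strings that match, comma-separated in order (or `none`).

i → no match
ii → match
iii → no match
iv → match

ii, iv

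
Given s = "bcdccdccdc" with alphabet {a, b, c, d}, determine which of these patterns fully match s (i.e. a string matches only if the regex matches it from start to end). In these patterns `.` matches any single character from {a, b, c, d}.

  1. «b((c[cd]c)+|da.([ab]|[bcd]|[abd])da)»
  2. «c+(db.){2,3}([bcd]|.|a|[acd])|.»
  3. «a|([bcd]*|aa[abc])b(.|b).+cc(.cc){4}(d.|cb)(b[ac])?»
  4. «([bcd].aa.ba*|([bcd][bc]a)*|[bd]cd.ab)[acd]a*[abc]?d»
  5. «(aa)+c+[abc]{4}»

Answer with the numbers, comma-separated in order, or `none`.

1 → match
2 → no match
3 → no match
4 → no match — must end with "d"
5 → no match — must start with "aa"

1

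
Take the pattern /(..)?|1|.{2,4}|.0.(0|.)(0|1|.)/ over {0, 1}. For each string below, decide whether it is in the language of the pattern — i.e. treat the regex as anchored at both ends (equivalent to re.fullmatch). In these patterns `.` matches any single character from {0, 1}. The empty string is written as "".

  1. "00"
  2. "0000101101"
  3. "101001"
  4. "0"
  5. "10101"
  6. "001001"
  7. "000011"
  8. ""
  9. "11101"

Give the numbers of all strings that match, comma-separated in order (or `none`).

1, 5, 8

1 → match
2 → no match
3 → no match
4 → no match
5 → match
6 → no match
7 → no match
8 → match
9 → no match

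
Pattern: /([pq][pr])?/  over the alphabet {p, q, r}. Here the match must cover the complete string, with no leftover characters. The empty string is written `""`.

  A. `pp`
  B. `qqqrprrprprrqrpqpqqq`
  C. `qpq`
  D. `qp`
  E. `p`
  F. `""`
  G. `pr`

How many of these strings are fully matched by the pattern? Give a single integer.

A. `pp` → match
B → no match
C. `qpq` → no match
D. `qp` → match
E. `p` → no match
F. `""` → match
G. `pr` → match
Total matched: 4

4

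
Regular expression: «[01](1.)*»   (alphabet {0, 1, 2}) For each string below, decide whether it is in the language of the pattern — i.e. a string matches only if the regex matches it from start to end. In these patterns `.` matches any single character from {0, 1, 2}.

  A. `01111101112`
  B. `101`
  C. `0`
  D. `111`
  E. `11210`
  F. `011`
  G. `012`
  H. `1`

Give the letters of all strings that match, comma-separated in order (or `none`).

A. `01111101112` → match
B. `101` → no match
C. `0` → match
D. `111` → match
E. `11210` → match
F. `011` → match
G. `012` → match
H. `1` → match

A, C, D, E, F, G, H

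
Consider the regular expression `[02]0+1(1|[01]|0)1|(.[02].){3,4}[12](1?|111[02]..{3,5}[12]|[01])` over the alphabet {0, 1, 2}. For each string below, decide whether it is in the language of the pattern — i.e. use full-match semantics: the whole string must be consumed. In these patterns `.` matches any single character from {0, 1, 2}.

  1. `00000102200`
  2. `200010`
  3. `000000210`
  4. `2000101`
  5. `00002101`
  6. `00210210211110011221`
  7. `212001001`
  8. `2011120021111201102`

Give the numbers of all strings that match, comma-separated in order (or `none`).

1 → no match
2 → no match
3 → no match
4 → match
5 → no match
6 → match
7 → no match
8 → no match

4, 6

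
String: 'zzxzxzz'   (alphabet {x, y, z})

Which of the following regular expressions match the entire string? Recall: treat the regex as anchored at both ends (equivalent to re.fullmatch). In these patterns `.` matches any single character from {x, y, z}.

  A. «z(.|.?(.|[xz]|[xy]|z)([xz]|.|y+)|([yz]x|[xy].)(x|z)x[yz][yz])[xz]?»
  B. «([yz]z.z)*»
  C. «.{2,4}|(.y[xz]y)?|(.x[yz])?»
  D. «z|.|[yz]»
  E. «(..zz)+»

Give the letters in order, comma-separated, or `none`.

A → match
B → no match
C → no match
D → no match
E → no match

A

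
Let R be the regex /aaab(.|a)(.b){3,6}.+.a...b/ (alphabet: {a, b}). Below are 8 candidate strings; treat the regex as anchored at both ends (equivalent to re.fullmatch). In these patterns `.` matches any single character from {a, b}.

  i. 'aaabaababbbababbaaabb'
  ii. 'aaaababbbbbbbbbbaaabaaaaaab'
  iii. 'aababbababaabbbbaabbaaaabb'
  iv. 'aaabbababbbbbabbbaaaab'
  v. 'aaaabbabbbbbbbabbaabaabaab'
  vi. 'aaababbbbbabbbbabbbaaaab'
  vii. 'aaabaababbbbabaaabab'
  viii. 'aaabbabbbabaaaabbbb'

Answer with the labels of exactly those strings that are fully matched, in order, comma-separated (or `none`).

i → match
ii → no match — must start with 'aaab'
iii → no match — must start with 'aaab'
iv → match
v → no match — must start with 'aaab'
vi → no match
vii → match
viii → match

i, iv, vii, viii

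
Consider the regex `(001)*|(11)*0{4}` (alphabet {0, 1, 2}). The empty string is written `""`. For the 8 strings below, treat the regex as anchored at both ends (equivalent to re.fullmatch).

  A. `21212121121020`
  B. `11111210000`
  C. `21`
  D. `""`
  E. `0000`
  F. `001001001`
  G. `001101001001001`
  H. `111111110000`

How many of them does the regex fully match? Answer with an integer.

4

A → no match
B. `11111210000` → no match
C. `21` → no match
D. `""` → match
E. `0000` → match
F. `001001001` → match
G → no match
H. `111111110000` → match
Total matched: 4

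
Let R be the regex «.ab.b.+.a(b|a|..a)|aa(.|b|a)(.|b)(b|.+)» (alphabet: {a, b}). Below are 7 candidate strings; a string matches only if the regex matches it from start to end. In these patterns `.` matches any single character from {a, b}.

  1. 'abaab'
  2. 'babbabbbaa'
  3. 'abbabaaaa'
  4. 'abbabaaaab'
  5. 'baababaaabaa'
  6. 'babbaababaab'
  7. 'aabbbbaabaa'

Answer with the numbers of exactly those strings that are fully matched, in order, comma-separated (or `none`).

7

1. 'abaab' → no match
2. 'babbabbbaa' → no match
3. 'abbabaaaa' → no match
4. 'abbabaaaab' → no match
5. 'baababaaabaa' → no match
6. 'babbaababaab' → no match
7. 'aabbbbaabaa' → match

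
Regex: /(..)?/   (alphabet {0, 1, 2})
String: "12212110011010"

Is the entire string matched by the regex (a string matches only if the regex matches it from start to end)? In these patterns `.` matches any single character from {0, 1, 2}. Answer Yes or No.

No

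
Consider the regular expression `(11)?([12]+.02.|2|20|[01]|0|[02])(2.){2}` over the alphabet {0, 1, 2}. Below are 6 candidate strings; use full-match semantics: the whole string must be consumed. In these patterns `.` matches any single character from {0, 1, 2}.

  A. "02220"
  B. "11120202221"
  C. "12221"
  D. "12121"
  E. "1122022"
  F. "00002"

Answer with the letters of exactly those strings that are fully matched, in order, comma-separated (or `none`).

A → match
B → match
C → match
D → match
E → match
F → no match

A, B, C, D, E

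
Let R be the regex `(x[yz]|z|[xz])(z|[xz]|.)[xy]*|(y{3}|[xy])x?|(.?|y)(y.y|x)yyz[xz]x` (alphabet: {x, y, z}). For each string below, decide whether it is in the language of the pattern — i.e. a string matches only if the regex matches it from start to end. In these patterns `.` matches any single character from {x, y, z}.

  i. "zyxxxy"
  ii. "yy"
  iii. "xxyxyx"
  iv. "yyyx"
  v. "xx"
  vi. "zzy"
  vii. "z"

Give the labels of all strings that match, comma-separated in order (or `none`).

i → match
ii → no match
iii → match
iv → match
v → match
vi → match
vii → no match

i, iii, iv, v, vi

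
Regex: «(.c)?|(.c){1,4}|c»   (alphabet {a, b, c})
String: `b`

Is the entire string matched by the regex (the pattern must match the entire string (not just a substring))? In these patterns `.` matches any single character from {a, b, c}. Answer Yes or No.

No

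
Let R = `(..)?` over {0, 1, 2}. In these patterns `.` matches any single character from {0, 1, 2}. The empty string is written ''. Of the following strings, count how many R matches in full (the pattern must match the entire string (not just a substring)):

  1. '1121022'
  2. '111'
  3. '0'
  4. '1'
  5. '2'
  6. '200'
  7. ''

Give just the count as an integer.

1

1. '1121022' → no match
2. '111' → no match
3. '0' → no match
4. '1' → no match
5. '2' → no match
6. '200' → no match
7. '' → match
Total matched: 1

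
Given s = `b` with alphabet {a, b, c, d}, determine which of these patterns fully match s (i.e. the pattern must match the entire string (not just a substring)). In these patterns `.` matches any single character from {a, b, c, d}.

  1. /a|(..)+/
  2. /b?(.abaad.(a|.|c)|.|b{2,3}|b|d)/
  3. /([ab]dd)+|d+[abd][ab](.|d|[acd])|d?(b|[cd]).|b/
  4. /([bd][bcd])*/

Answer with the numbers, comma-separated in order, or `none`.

1 → no match
2 → match
3 → match
4 → no match

2, 3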